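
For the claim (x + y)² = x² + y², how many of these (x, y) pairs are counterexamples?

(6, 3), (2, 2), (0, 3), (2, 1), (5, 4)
Testing each pair:
(6, 3): LHS = 81, RHS = 45 → counterexample
(2, 2): LHS = 16, RHS = 8 → counterexample
(0, 3): LHS = 9, RHS = 9 → satisfies claim
(2, 1): LHS = 9, RHS = 5 → counterexample
(5, 4): LHS = 81, RHS = 41 → counterexample

That makes 4 counterexamples.

Answer: 4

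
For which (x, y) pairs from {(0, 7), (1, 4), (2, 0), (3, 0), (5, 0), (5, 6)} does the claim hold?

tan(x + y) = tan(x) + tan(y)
(0, 7), (2, 0), (3, 0), (5, 0)

Testing each pair:
(0, 7): LHS = tan(7) ≈ 0.8714, RHS = tan(7) ≈ 0.8714 → holds
(1, 4): LHS = tan(5) ≈ -3.381, RHS = tan(4) + tan(1) ≈ 2.715 → fails
(2, 0): LHS = tan(2) ≈ -2.185, RHS = tan(2) ≈ -2.185 → holds
(3, 0): LHS = tan(3) ≈ -0.1425, RHS = tan(3) ≈ -0.1425 → holds
(5, 0): LHS = tan(5) ≈ -3.381, RHS = tan(5) ≈ -3.381 → holds
(5, 6): LHS = tan(11) ≈ -226, RHS = tan(5) + tan(6) ≈ -3.672 → fails

4 of 6 pairs satisfy the claim.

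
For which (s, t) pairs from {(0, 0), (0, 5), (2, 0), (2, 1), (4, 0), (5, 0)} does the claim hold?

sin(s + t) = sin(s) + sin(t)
Testing each pair:
(0, 0): LHS = 0, RHS = 0 → holds
(0, 5): LHS = sin(5) ≈ -0.9589, RHS = sin(5) ≈ -0.9589 → holds
(2, 0): LHS = sin(2) ≈ 0.9093, RHS = sin(2) ≈ 0.9093 → holds
(2, 1): LHS = sin(3) ≈ 0.1411, RHS = sin(1) + sin(2) ≈ 1.751 → fails
(4, 0): LHS = sin(4) ≈ -0.7568, RHS = sin(4) ≈ -0.7568 → holds
(5, 0): LHS = sin(5) ≈ -0.9589, RHS = sin(5) ≈ -0.9589 → holds

5 of 6 pairs satisfy the claim.

Answer: (0, 0), (0, 5), (2, 0), (4, 0), (5, 0)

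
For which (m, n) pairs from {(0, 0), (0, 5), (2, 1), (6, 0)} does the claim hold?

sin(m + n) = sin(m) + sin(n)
Testing each pair:
(0, 0): LHS = 0, RHS = 0 → holds
(0, 5): LHS = sin(5) ≈ -0.9589, RHS = sin(5) ≈ -0.9589 → holds
(2, 1): LHS = sin(3) ≈ 0.1411, RHS = sin(1) + sin(2) ≈ 1.751 → fails
(6, 0): LHS = sin(6) ≈ -0.2794, RHS = sin(6) ≈ -0.2794 → holds

3 of 4 pairs satisfy the claim.

Answer: (0, 0), (0, 5), (6, 0)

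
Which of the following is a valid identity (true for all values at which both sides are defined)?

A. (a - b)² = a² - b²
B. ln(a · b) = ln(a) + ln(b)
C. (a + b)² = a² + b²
B

A: fails at (1, 3) — LHS = 4, RHS = -8.
B: holds — e.g. at (1, 4), both sides equal ln(4) ≈ 1.386.
C: fails at (1, 3) — LHS = 16, RHS = 10.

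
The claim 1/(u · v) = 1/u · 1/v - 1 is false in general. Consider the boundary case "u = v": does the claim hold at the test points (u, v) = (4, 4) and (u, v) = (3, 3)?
No, fails at both test points

At (4, 4): LHS = 1/16 ≠ RHS = -15/16
At (3, 3): LHS = 1/9 ≠ RHS = -8/9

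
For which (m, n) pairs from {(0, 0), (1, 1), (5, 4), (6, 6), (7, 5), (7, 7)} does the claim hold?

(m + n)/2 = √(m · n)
(0, 0), (1, 1), (6, 6), (7, 7)

Testing each pair:
(0, 0): LHS = 0, RHS = 0 → holds
(1, 1): LHS = 1, RHS = 1 → holds
(5, 4): LHS = 9/2, RHS = 2·√(5) ≈ 4.472 → fails
(6, 6): LHS = 6, RHS = 6 → holds
(7, 5): LHS = 6, RHS = √(35) ≈ 5.916 → fails
(7, 7): LHS = 7, RHS = 7 → holds

4 of 6 pairs satisfy the claim.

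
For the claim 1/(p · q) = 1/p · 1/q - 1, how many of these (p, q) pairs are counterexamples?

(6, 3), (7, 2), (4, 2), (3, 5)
Testing each pair:
(6, 3): LHS = 1/18, RHS = -17/18 → counterexample
(7, 2): LHS = 1/14, RHS = -13/14 → counterexample
(4, 2): LHS = 1/8, RHS = -7/8 → counterexample
(3, 5): LHS = 1/15, RHS = -14/15 → counterexample

That makes 4 counterexamples.

Answer: 4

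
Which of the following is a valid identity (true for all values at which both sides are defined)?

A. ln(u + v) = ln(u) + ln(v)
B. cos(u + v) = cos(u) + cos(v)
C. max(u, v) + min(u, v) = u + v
C

A: fails at (4, 6) — LHS = ln(10) ≈ 2.303, RHS = ln(4) + ln(6) ≈ 3.178.
B: fails at (2, 7) — LHS = cos(9) ≈ -0.9111, RHS = cos(2) + cos(7) ≈ 0.3378.
C: holds — e.g. at (3, 5), both sides equal 8.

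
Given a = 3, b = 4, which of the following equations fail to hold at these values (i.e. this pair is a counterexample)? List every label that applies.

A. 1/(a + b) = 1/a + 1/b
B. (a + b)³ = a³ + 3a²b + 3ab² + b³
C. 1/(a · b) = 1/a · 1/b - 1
Evaluating each claim at the given values:
A. LHS = 1/7, RHS = 7/12 → fails here (LHS ≠ RHS)
B. LHS = 343, RHS = 343 → holds here (LHS = RHS)
C. LHS = 1/12, RHS = -11/12 → fails here (LHS ≠ RHS)

Answer: A, C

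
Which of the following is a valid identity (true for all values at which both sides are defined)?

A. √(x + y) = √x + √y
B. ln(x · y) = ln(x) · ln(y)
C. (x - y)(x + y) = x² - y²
C

A: fails at (1, 5) — LHS = √(6) ≈ 2.449, RHS = 1 + √(5) ≈ 3.236.
B: fails at (1, 4) — LHS = ln(4) ≈ 1.386, RHS = 0.
C: holds — e.g. at (3, 4), both sides equal -7.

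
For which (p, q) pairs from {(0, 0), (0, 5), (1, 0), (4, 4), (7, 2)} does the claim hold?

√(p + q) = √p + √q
(0, 0), (0, 5), (1, 0)

Testing each pair:
(0, 0): LHS = 0, RHS = 0 → holds
(0, 5): LHS = √(5) ≈ 2.236, RHS = √(5) ≈ 2.236 → holds
(1, 0): LHS = 1, RHS = 1 → holds
(4, 4): LHS = 2·√(2) ≈ 2.828, RHS = 4 → fails
(7, 2): LHS = 3, RHS = √(2) + √(7) ≈ 4.06 → fails

3 of 5 pairs satisfy the claim.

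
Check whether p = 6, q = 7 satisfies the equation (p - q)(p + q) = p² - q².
Holds

Substituting p = 6, q = 7:

LHS = (6 - 7)(6 + 7) = -13
RHS = 6² - 7² = -13

LHS = RHS, so the equation holds at this point.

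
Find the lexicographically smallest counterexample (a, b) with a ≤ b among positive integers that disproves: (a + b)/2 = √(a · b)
Substituting (1, 2) into the claim:
LHS = (1 + 2)/2 = 3/2
RHS = √(1 · 2) = √(2) ≈ 1.414

Since LHS ≠ RHS, this pair disproves the claim, and no lexicographically smaller pair (a ≤ b, positive integers) does.

For instance (3, 7) is also a counterexample (LHS = 5, RHS = √(21) ≈ 4.583), but it's lexicographically larger.

Answer: (a, b) = (1, 2)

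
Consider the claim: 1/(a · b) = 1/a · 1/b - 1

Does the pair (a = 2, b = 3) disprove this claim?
Yes

Substituting a = 2, b = 3:
LHS = 1/(2 · 3) = 1/6
RHS = 1/2 · 1/3 - 1 = -5/6

Since LHS ≠ RHS, this pair disproves the claim.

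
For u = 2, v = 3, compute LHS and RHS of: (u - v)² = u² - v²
LHS = (2 - 3)² = 1
RHS = 2² - 3² = -5

LHS ≠ RHS, so the equation does not hold here.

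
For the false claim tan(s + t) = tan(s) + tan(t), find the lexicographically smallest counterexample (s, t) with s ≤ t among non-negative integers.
At (0, 1): both sides equal tan(1) ≈ 1.557, so it holds there.
At (0, 2): both sides equal tan(2) ≈ -2.185, so it holds there.

Substituting (1, 1) into the claim:
LHS = tan(1 + 1) = tan(2) ≈ -2.185
RHS = tan(1) + tan(1) = 2·tan(1) ≈ 3.115

Since LHS ≠ RHS, this pair disproves the claim, and no lexicographically smaller pair (s ≤ t, non-negative integers) does.

For instance (5, 7) is also a counterexample (LHS = tan(12) ≈ -0.6359, RHS = tan(5) + tan(7) ≈ -2.509), but it's lexicographically larger.

Answer: (s, t) = (1, 1)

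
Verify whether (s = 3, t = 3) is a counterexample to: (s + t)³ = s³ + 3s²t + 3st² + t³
Substituting s = 3, t = 3:
LHS = (3 + 3)³ = 216
RHS = 3³ + 3·3²·3 + 3·3·3² + 3³ = 216

The sides agree, so this pair does not disprove the claim.

Answer: No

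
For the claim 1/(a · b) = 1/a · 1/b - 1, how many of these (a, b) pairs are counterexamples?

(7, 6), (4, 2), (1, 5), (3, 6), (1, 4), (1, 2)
Testing each pair:
(7, 6): LHS = 1/42, RHS = -41/42 → counterexample
(4, 2): LHS = 1/8, RHS = -7/8 → counterexample
(1, 5): LHS = 1/5, RHS = -4/5 → counterexample
(3, 6): LHS = 1/18, RHS = -17/18 → counterexample
(1, 4): LHS = 1/4, RHS = -3/4 → counterexample
(1, 2): LHS = 1/2, RHS = -1/2 → counterexample

That makes 6 counterexamples.

Answer: 6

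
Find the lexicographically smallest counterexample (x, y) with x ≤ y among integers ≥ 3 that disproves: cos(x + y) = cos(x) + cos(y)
(x, y) = (3, 3)

Substituting (3, 3) into the claim:
LHS = cos(3 + 3) = cos(6) ≈ 0.9602
RHS = cos(3) + cos(3) = 2·cos(3) ≈ -1.98

Since LHS ≠ RHS, this pair disproves the claim, and no lexicographically smaller pair (x ≤ y, integers ≥ 3) does.

For instance (6, 8) is also a counterexample (LHS = cos(14) ≈ 0.1367, RHS = cos(8) + cos(6) ≈ 0.8147), but it's lexicographically larger.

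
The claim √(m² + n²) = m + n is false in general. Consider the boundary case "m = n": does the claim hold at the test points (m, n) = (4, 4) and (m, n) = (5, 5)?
No, fails at both test points

At (4, 4): LHS = 4·√(2) ≈ 5.657 ≠ RHS = 8
At (5, 5): LHS = 5·√(2) ≈ 7.071 ≠ RHS = 10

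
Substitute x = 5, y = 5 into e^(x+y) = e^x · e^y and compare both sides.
LHS = e^(5+5) = e^10 ≈ 22026.5
RHS = e^5 · e^5 = e^10 ≈ 22026.5

LHS = RHS: the two sides agree.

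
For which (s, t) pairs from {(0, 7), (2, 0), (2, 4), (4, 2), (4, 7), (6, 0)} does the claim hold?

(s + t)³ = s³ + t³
Testing each pair:
(0, 7): LHS = 343, RHS = 343 → holds
(2, 0): LHS = 8, RHS = 8 → holds
(2, 4): LHS = 216, RHS = 72 → fails
(4, 2): LHS = 216, RHS = 72 → fails
(4, 7): LHS = 1331, RHS = 407 → fails
(6, 0): LHS = 216, RHS = 216 → holds

3 of 6 pairs satisfy the claim.

Answer: (0, 7), (2, 0), (6, 0)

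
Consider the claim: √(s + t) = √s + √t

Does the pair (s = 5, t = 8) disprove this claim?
Substituting s = 5, t = 8:
LHS = √(5 + 8) = √(13) ≈ 3.606
RHS = √5 + √8 = √(5) + 2·√(2) ≈ 5.064

Since LHS ≠ RHS, this pair disproves the claim.

Answer: Yes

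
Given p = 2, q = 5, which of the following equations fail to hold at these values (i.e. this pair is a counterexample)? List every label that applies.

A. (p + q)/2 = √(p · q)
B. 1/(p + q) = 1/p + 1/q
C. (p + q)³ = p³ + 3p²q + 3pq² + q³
A, B

Evaluating each claim at the given values:
A. LHS = 7/2, RHS = √(10) ≈ 3.162 → fails here (LHS ≠ RHS)
B. LHS = 1/7, RHS = 7/10 → fails here (LHS ≠ RHS)
C. LHS = 343, RHS = 343 → holds here (LHS = RHS)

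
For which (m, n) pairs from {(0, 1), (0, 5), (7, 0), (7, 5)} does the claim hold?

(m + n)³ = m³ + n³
(0, 1), (0, 5), (7, 0)

Testing each pair:
(0, 1): LHS = 1, RHS = 1 → holds
(0, 5): LHS = 125, RHS = 125 → holds
(7, 0): LHS = 343, RHS = 343 → holds
(7, 5): LHS = 1728, RHS = 468 → fails

3 of 4 pairs satisfy the claim.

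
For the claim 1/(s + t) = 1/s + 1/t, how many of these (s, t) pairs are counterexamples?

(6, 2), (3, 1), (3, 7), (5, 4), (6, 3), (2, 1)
6

Testing each pair:
(6, 2): LHS = 1/8, RHS = 2/3 → counterexample
(3, 1): LHS = 1/4, RHS = 4/3 → counterexample
(3, 7): LHS = 1/10, RHS = 10/21 → counterexample
(5, 4): LHS = 1/9, RHS = 9/20 → counterexample
(6, 3): LHS = 1/9, RHS = 1/2 → counterexample
(2, 1): LHS = 1/3, RHS = 3/2 → counterexample

That makes 6 counterexamples.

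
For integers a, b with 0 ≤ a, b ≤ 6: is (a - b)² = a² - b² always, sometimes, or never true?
It holds at (a, b) = (5, 5) (both sides equal 0), but fails at (a, b) = (1, 2) (LHS = 1, RHS = -3).

Answer: Sometimes true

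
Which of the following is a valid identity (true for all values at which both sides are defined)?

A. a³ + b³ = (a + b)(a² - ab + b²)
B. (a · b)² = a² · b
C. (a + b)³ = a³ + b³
A

A: holds — e.g. at (2, 4), both sides equal 72.
B: fails at (5, 8) — LHS = 1600, RHS = 200.
C: fails at (1, 3) — LHS = 64, RHS = 28.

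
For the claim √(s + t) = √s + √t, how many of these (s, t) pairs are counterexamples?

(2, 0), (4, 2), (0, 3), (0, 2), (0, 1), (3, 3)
Testing each pair:
(2, 0): LHS = √(2) ≈ 1.414, RHS = √(2) ≈ 1.414 → satisfies claim
(4, 2): LHS = √(6) ≈ 2.449, RHS = √(2) + 2 ≈ 3.414 → counterexample
(0, 3): LHS = √(3) ≈ 1.732, RHS = √(3) ≈ 1.732 → satisfies claim
(0, 2): LHS = √(2) ≈ 1.414, RHS = √(2) ≈ 1.414 → satisfies claim
(0, 1): LHS = 1, RHS = 1 → satisfies claim
(3, 3): LHS = √(6) ≈ 2.449, RHS = 2·√(3) ≈ 3.464 → counterexample

That makes 2 counterexamples.

Answer: 2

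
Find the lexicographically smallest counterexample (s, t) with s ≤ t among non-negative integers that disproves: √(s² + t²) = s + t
At (0, 3): both sides equal 3, so it holds there.
At (0, 7): both sides equal 7, so it holds there.

Substituting (1, 1) into the claim:
LHS = √(1² + 1²) = √(2) ≈ 1.414
RHS = 1 + 1 = 2

Since LHS ≠ RHS, this pair disproves the claim, and no lexicographically smaller pair (s ≤ t, non-negative integers) does.

For instance (2, 5) is also a counterexample (LHS = √(29) ≈ 5.385, RHS = 7), but it's lexicographically larger.

Answer: (s, t) = (1, 1)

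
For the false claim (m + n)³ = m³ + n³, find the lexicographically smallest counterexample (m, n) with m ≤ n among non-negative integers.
(m, n) = (1, 1)

At (0, 2): both sides equal 8, so it holds there.
At (0, 4): both sides equal 64, so it holds there.

Substituting (1, 1) into the claim:
LHS = (1 + 1)³ = 8
RHS = 1³ + 1³ = 2

Since LHS ≠ RHS, this pair disproves the claim, and no lexicographically smaller pair (m ≤ n, non-negative integers) does.

For instance (4, 5) is also a counterexample (LHS = 729, RHS = 189), but it's lexicographically larger.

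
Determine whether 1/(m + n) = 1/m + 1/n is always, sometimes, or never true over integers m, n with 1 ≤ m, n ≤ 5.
Never true

The claim fails for every pair in the range. For instance at (m, n) = (4, 2): LHS = 1/6, RHS = 3/4.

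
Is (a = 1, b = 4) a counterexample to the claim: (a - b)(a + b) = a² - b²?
No

Substituting a = 1, b = 4:
LHS = (1 - 4)(1 + 4) = -15
RHS = 1² - 4² = -15

The sides agree, so this pair does not disprove the claim.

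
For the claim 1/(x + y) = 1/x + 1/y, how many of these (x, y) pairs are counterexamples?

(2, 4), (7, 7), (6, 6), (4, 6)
4

Testing each pair:
(2, 4): LHS = 1/6, RHS = 3/4 → counterexample
(7, 7): LHS = 1/14, RHS = 2/7 → counterexample
(6, 6): LHS = 1/12, RHS = 1/3 → counterexample
(4, 6): LHS = 1/10, RHS = 5/12 → counterexample

That makes 4 counterexamples.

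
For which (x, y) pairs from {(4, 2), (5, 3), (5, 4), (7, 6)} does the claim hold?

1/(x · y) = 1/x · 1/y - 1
Testing each pair:
(4, 2): LHS = 1/8, RHS = -7/8 → fails
(5, 3): LHS = 1/15, RHS = -14/15 → fails
(5, 4): LHS = 1/20, RHS = -19/20 → fails
(7, 6): LHS = 1/42, RHS = -41/42 → fails

No pair satisfies the claim.

Answer: None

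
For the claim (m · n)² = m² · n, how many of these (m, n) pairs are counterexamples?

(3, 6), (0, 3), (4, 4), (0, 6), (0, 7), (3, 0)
2

Testing each pair:
(3, 6): LHS = 324, RHS = 54 → counterexample
(0, 3): LHS = 0, RHS = 0 → satisfies claim
(4, 4): LHS = 256, RHS = 64 → counterexample
(0, 6): LHS = 0, RHS = 0 → satisfies claim
(0, 7): LHS = 0, RHS = 0 → satisfies claim
(3, 0): LHS = 0, RHS = 0 → satisfies claim

That makes 2 counterexamples.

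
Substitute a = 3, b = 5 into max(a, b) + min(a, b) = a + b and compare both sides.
LHS = max(3, 5) + min(3, 5) = 8
RHS = 3 + 5 = 8

LHS = RHS: the two sides agree.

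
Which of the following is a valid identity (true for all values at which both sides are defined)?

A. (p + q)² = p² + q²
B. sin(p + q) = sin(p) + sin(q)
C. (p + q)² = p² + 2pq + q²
A: fails at (3, 7) — LHS = 100, RHS = 58.
B: fails at (2, 2) — LHS = sin(4) ≈ -0.7568, RHS = 2·sin(2) ≈ 1.819.
C: holds — e.g. at (1, 1), both sides equal 4.

Answer: C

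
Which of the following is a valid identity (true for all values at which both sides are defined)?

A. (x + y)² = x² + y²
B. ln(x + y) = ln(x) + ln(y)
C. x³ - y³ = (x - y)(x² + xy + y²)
A: fails at (3, 4) — LHS = 49, RHS = 25.
B: fails at (6, 7) — LHS = ln(13) ≈ 2.565, RHS = ln(6) + ln(7) ≈ 3.738.
C: holds — e.g. at (4, 5), both sides equal -61.

Answer: C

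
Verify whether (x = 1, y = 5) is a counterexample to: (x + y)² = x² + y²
Yes

Substituting x = 1, y = 5:
LHS = (1 + 5)² = 36
RHS = 1² + 5² = 26

Since LHS ≠ RHS, this pair disproves the claim.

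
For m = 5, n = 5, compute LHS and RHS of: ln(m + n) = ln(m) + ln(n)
LHS = ln(5 + 5) = ln(10) ≈ 2.303
RHS = ln(5) + ln(5) = 2·ln(5) ≈ 3.219

LHS ≠ RHS (they differ by about 0.9163), so the equation does not hold here.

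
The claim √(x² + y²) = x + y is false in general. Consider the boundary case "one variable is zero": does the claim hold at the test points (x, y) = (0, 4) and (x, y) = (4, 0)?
At (0, 4): LHS = 4, RHS = 4 → equal
At (4, 0): LHS = 4, RHS = 4 → equal

So the claim does hold at both of these boundary points, even though it is not an identity.

Answer: Yes, holds at both test points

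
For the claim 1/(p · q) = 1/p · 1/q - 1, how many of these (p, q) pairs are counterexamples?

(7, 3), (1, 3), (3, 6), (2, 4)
4

Testing each pair:
(7, 3): LHS = 1/21, RHS = -20/21 → counterexample
(1, 3): LHS = 1/3, RHS = -2/3 → counterexample
(3, 6): LHS = 1/18, RHS = -17/18 → counterexample
(2, 4): LHS = 1/8, RHS = -7/8 → counterexample

That makes 4 counterexamples.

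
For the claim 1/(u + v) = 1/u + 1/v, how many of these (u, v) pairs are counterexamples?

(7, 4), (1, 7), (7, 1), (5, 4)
4

Testing each pair:
(7, 4): LHS = 1/11, RHS = 11/28 → counterexample
(1, 7): LHS = 1/8, RHS = 8/7 → counterexample
(7, 1): LHS = 1/8, RHS = 8/7 → counterexample
(5, 4): LHS = 1/9, RHS = 9/20 → counterexample

That makes 4 counterexamples.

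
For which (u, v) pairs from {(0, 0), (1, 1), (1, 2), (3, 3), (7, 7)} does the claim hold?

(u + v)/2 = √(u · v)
(0, 0), (1, 1), (3, 3), (7, 7)

Testing each pair:
(0, 0): LHS = 0, RHS = 0 → holds
(1, 1): LHS = 1, RHS = 1 → holds
(1, 2): LHS = 3/2, RHS = √(2) ≈ 1.414 → fails
(3, 3): LHS = 3, RHS = 3 → holds
(7, 7): LHS = 7, RHS = 7 → holds

4 of 5 pairs satisfy the claim.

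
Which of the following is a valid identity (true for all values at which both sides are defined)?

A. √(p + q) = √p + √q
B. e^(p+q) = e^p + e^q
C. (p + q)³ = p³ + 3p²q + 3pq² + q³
A: fails at (3, 4) — LHS = √(7) ≈ 2.646, RHS = √(3) + 2 ≈ 3.732.
B: fails at (1, 3) — LHS = e^4 ≈ 54.6, RHS = e + e^3 ≈ 22.8.
C: holds — e.g. at (1, 1), both sides equal 8.

Answer: C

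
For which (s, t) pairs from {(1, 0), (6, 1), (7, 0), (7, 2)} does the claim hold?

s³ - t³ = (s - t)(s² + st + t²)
Testing each pair:
(1, 0): LHS = 1, RHS = 1 → holds
(6, 1): LHS = 215, RHS = 215 → holds
(7, 0): LHS = 343, RHS = 343 → holds
(7, 2): LHS = 335, RHS = 335 → holds

Every pair satisfies the claim.

Answer: All pairs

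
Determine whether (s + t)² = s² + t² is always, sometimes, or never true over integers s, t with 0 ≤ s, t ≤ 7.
Sometimes true

It holds at (s, t) = (0, 5) (both sides equal 25), but fails at (s, t) = (6, 5) (LHS = 121, RHS = 61).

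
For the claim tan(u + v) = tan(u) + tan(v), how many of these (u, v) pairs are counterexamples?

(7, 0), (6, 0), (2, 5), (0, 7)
1

Testing each pair:
(7, 0): LHS = tan(7) ≈ 0.8714, RHS = tan(7) ≈ 0.8714 → satisfies claim
(6, 0): LHS = tan(6) ≈ -0.291, RHS = tan(6) ≈ -0.291 → satisfies claim
(2, 5): LHS = tan(7) ≈ 0.8714, RHS = tan(5) + tan(2) ≈ -5.566 → counterexample
(0, 7): LHS = tan(7) ≈ 0.8714, RHS = tan(7) ≈ 0.8714 → satisfies claim

That makes 1 counterexample.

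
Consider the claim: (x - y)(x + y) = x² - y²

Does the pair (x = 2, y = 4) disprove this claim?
Substituting x = 2, y = 4:
LHS = (2 - 4)(2 + 4) = -12
RHS = 2² - 4² = -12

The sides agree, so this pair does not disprove the claim.

Answer: No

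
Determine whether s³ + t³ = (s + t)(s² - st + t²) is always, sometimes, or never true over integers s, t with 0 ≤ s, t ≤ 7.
The identity holds for every pair in the range. For instance at (s, t) = (7, 6): both sides equal 559.

Answer: Always true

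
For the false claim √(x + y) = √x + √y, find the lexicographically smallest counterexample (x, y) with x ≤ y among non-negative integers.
Substituting (1, 1) into the claim:
LHS = √(1 + 1) = √(2) ≈ 1.414
RHS = √1 + √1 = 2

Since LHS ≠ RHS, this pair disproves the claim, and no lexicographically smaller pair (x ≤ y, non-negative integers) does.

For instance (3, 6) is also a counterexample (LHS = 3, RHS = √(3) + √(6) ≈ 4.182), but it's lexicographically larger.

Answer: (x, y) = (1, 1)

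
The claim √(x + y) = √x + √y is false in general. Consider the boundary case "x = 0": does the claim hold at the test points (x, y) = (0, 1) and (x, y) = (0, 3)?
At (0, 1): LHS = 1, RHS = 1 → equal
At (0, 3): LHS = √(3) ≈ 1.732, RHS = √(3) ≈ 1.732 → equal

So the claim does hold at both of these boundary points, even though it is not an identity.

Answer: Yes, holds at both test points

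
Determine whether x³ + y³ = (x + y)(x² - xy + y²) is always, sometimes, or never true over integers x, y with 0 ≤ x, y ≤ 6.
The identity holds for every pair in the range. For instance at (x, y) = (5, 6): both sides equal 341.

Answer: Always true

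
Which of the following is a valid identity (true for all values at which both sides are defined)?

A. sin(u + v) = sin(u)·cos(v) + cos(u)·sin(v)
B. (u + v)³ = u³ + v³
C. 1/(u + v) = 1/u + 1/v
A

A: holds — e.g. at (1, 5), both sides equal sin(6) ≈ -0.2794.
B: fails at (3, 3) — LHS = 216, RHS = 54.
C: fails at (1, 2) — LHS = 1/3, RHS = 3/2.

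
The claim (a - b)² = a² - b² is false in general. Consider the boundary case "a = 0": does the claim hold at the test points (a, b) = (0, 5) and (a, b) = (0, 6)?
No, fails at both test points

At (0, 5): LHS = 25 ≠ RHS = -25
At (0, 6): LHS = 36 ≠ RHS = -36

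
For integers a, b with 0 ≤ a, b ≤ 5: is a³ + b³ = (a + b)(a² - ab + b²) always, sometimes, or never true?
The identity holds for every pair in the range. For instance at (a, b) = (2, 5): both sides equal 133.

Answer: Always true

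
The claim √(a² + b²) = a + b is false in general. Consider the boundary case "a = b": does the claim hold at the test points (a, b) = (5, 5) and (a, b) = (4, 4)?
No, fails at both test points

At (5, 5): LHS = 5·√(2) ≈ 7.071 ≠ RHS = 10
At (4, 4): LHS = 4·√(2) ≈ 5.657 ≠ RHS = 8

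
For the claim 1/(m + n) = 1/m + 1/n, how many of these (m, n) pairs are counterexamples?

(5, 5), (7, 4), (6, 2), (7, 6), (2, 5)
Testing each pair:
(5, 5): LHS = 1/10, RHS = 2/5 → counterexample
(7, 4): LHS = 1/11, RHS = 11/28 → counterexample
(6, 2): LHS = 1/8, RHS = 2/3 → counterexample
(7, 6): LHS = 1/13, RHS = 13/42 → counterexample
(2, 5): LHS = 1/7, RHS = 7/10 → counterexample

That makes 5 counterexamples.

Answer: 5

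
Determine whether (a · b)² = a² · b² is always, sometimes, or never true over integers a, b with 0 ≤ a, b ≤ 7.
The identity holds for every pair in the range. For instance at (a, b) = (4, 5): both sides equal 400.

Answer: Always true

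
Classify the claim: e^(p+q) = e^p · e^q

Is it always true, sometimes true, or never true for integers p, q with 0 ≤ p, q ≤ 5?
The identity holds for every pair in the range. For instance at (p, q) = (3, 4): both sides equal e^7 ≈ 1097.

Answer: Always true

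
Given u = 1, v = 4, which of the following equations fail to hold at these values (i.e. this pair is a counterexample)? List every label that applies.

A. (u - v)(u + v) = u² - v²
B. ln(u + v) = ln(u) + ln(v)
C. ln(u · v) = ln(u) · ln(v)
B, C

Evaluating each claim at the given values:
A. LHS = -15, RHS = -15 → holds here (LHS = RHS)
B. LHS = ln(5) ≈ 1.609, RHS = ln(4) ≈ 1.386 → fails here (LHS ≠ RHS)
C. LHS = ln(4) ≈ 1.386, RHS = 0 → fails here (LHS ≠ RHS)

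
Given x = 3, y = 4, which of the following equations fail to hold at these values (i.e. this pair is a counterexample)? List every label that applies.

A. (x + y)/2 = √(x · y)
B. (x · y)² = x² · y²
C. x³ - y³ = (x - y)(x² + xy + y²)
Evaluating each claim at the given values:
A. LHS = 7/2, RHS = 2·√(3) ≈ 3.464 → fails here (LHS ≠ RHS)
B. LHS = 144, RHS = 144 → holds here (LHS = RHS)
C. LHS = -37, RHS = -37 → holds here (LHS = RHS)

Answer: A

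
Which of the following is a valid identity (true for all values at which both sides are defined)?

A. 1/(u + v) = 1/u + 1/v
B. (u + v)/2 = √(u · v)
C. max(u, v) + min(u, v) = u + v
C

A: fails at (1, 1) — LHS = 1/2, RHS = 2.
B: fails at (1, 4) — LHS = 5/2, RHS = 2.
C: holds — e.g. at (2, 3), both sides equal 5.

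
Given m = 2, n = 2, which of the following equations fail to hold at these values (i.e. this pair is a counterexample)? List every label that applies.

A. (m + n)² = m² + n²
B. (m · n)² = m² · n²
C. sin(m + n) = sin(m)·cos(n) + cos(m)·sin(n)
Evaluating each claim at the given values:
A. LHS = 16, RHS = 8 → fails here (LHS ≠ RHS)
B. LHS = 16, RHS = 16 → holds here (LHS = RHS)
C. LHS = sin(4) ≈ -0.7568, RHS = 2·sin(2)·cos(2) ≈ -0.7568 → holds here (LHS = RHS)

Answer: A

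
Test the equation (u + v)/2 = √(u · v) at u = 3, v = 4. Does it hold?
Fails

Substituting u = 3, v = 4:

LHS = (3 + 4)/2 = 7/2
RHS = √(3 · 4) = 2·√(3) ≈ 3.464

LHS ≠ RHS, so the equation does not hold at this point.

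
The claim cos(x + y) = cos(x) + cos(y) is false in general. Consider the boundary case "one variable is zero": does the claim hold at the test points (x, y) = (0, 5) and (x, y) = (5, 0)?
At (0, 5): LHS = cos(5) ≈ 0.2837 ≠ RHS = cos(5) + 1 ≈ 1.284
At (5, 0): LHS = cos(5) ≈ 0.2837 ≠ RHS = cos(5) + 1 ≈ 1.284

Answer: No, fails at both test points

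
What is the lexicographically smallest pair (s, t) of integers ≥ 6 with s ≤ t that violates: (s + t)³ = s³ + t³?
Substituting (6, 6) into the claim:
LHS = (6 + 6)³ = 1728
RHS = 6³ + 6³ = 432

Since LHS ≠ RHS, this pair disproves the claim, and no lexicographically smaller pair (s ≤ t, integers ≥ 6) does.

For instance (10, 10) is also a counterexample (LHS = 8000, RHS = 2000), but it's lexicographically larger.

Answer: (s, t) = (6, 6)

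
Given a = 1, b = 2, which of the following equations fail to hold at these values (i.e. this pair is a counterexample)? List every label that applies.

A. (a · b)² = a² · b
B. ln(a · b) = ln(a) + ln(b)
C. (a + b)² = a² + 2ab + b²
A

Evaluating each claim at the given values:
A. LHS = 4, RHS = 2 → fails here (LHS ≠ RHS)
B. LHS = ln(2) ≈ 0.6931, RHS = ln(2) ≈ 0.6931 → holds here (LHS = RHS)
C. LHS = 9, RHS = 9 → holds here (LHS = RHS)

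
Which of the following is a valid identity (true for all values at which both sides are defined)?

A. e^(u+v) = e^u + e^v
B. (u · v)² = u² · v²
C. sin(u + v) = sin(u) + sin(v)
A: fails at (3, 5) — LHS = e^8 ≈ 2981, RHS = e^3 + e^5 ≈ 168.5.
B: holds — e.g. at (5, 5), both sides equal 625.
C: fails at (3, 3) — LHS = sin(6) ≈ -0.2794, RHS = 2·sin(3) ≈ 0.2822.

Answer: B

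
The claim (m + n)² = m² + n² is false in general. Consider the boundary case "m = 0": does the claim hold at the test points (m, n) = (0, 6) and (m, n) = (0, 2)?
At (0, 6): LHS = 36, RHS = 36 → equal
At (0, 2): LHS = 4, RHS = 4 → equal

So the claim does hold at both of these boundary points, even though it is not an identity.

Answer: Yes, holds at both test points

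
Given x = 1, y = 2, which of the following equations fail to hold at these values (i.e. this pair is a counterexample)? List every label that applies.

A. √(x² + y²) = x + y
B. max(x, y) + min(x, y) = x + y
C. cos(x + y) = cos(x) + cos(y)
Evaluating each claim at the given values:
A. LHS = √(5) ≈ 2.236, RHS = 3 → fails here (LHS ≠ RHS)
B. LHS = 3, RHS = 3 → holds here (LHS = RHS)
C. LHS = cos(3) ≈ -0.99, RHS = cos(2) + cos(1) ≈ 0.1242 → fails here (LHS ≠ RHS)

Answer: A, C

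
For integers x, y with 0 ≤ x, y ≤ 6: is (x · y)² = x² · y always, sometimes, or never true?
Sometimes true

It holds at (x, y) = (1, 0) (both sides equal 0), but fails at (x, y) = (5, 6) (LHS = 900, RHS = 150).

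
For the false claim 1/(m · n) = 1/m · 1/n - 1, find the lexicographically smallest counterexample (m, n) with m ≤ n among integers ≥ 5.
(m, n) = (5, 5)

Substituting (5, 5) into the claim:
LHS = 1/(5 · 5) = 1/25
RHS = 1/5 · 1/5 - 1 = -24/25

Since LHS ≠ RHS, this pair disproves the claim, and no lexicographically smaller pair (m ≤ n, integers ≥ 5) does.

For instance (9, 10) is also a counterexample (LHS = 1/90, RHS = -89/90), but it's lexicographically larger.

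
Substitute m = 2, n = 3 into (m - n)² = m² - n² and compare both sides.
LHS = (2 - 3)² = 1
RHS = 2² - 3² = -5

LHS ≠ RHS, so the equation does not hold here.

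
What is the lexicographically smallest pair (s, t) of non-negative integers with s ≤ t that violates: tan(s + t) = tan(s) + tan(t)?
At (0, 4): both sides equal tan(4) ≈ 1.158, so it holds there.

Substituting (1, 1) into the claim:
LHS = tan(1 + 1) = tan(2) ≈ -2.185
RHS = tan(1) + tan(1) = 2·tan(1) ≈ 3.115

Since LHS ≠ RHS, this pair disproves the claim, and no lexicographically smaller pair (s ≤ t, non-negative integers) does.

For instance (5, 6) is also a counterexample (LHS = tan(11) ≈ -226, RHS = tan(5) + tan(6) ≈ -3.672), but it's lexicographically larger.

Answer: (s, t) = (1, 1)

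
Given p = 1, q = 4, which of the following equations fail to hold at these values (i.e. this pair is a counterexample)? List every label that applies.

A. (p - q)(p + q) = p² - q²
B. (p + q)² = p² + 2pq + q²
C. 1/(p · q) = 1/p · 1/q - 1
C

Evaluating each claim at the given values:
A. LHS = -15, RHS = -15 → holds here (LHS = RHS)
B. LHS = 25, RHS = 25 → holds here (LHS = RHS)
C. LHS = 1/4, RHS = -3/4 → fails here (LHS ≠ RHS)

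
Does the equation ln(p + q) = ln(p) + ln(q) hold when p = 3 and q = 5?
Fails

Substituting p = 3, q = 5:

LHS = ln(3 + 5) = ln(8) ≈ 2.079
RHS = ln(3) + ln(5) ≈ 2.708

LHS ≠ RHS, so the equation does not hold at this point.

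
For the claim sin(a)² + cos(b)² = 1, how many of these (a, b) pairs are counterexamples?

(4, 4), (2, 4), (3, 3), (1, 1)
1

Testing each pair:
(4, 4): LHS = cos(4)² + sin(4)² = 1, RHS = 1 → satisfies claim
(2, 4): LHS = cos(4)² + sin(2)² ≈ 1.254, RHS = 1 → counterexample
(3, 3): LHS = sin(3)² + cos(3)² = 1, RHS = 1 → satisfies claim
(1, 1): LHS = cos(1)² + sin(1)² = 1, RHS = 1 → satisfies claim

That makes 1 counterexample.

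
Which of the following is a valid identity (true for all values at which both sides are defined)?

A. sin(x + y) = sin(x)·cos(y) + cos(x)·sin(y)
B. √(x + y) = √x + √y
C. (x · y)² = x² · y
A: holds — e.g. at (3, 3), both sides equal sin(6) ≈ -0.2794.
B: fails at (3, 7) — LHS = √(10) ≈ 3.162, RHS = √(3) + √(7) ≈ 4.378.
C: fails at (1, 4) — LHS = 16, RHS = 4.

Answer: A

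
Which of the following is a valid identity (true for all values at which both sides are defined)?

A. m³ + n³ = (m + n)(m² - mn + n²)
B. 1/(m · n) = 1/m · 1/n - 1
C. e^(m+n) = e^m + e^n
A: holds — e.g. at (5, 5), both sides equal 250.
B: fails at (2, 5) — LHS = 1/10, RHS = -9/10.
C: fails at (1, 3) — LHS = e^4 ≈ 54.6, RHS = e + e^3 ≈ 22.8.

Answer: A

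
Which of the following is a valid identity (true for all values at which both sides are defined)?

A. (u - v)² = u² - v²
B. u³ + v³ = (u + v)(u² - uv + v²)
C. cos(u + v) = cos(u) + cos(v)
A: fails at (1, 5) — LHS = 16, RHS = -24.
B: holds — e.g. at (4, 4), both sides equal 128.
C: fails at (2, 4) — LHS = cos(6) ≈ 0.9602, RHS = cos(4) + cos(2) ≈ -1.07.

Answer: B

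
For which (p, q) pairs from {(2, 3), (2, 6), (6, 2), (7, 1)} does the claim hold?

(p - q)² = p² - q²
Testing each pair:
(2, 3): LHS = 1, RHS = -5 → fails
(2, 6): LHS = 16, RHS = -32 → fails
(6, 2): LHS = 16, RHS = 32 → fails
(7, 1): LHS = 36, RHS = 48 → fails

No pair satisfies the claim.

Answer: None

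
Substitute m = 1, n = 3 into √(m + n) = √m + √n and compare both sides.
LHS = √(1 + 3) = 2
RHS = √1 + √3 = 1 + √(3) ≈ 2.732

LHS ≠ RHS (they differ by about 0.7321), so the equation does not hold here.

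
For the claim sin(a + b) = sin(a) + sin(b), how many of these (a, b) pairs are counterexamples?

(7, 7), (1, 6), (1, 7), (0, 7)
3

Testing each pair:
(7, 7): LHS = sin(14) ≈ 0.9906, RHS = 2·sin(7) ≈ 1.314 → counterexample
(1, 6): LHS = sin(7) ≈ 0.657, RHS = sin(6) + sin(1) ≈ 0.5621 → counterexample
(1, 7): LHS = sin(8) ≈ 0.9894, RHS = sin(7) + sin(1) ≈ 1.498 → counterexample
(0, 7): LHS = sin(7) ≈ 0.657, RHS = sin(7) ≈ 0.657 → satisfies claim

That makes 3 counterexamples.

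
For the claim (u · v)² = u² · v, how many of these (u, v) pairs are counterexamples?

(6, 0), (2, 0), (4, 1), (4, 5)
1

Testing each pair:
(6, 0): LHS = 0, RHS = 0 → satisfies claim
(2, 0): LHS = 0, RHS = 0 → satisfies claim
(4, 1): LHS = 16, RHS = 16 → satisfies claim
(4, 5): LHS = 400, RHS = 80 → counterexample

That makes 1 counterexample.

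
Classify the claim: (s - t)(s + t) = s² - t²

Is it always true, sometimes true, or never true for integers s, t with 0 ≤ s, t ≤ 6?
Always true

The identity holds for every pair in the range. For instance at (s, t) = (3, 0): both sides equal 9.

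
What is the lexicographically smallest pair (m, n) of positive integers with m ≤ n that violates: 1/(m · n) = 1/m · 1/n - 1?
Substituting (1, 1) into the claim:
LHS = 1/(1 · 1) = 1
RHS = 1/1 · 1/1 - 1 = 0

Since LHS ≠ RHS, this pair disproves the claim, and no lexicographically smaller pair (m ≤ n, positive integers) does.

For instance (2, 7) is also a counterexample (LHS = 1/14, RHS = -13/14), but it's lexicographically larger.

Answer: (m, n) = (1, 1)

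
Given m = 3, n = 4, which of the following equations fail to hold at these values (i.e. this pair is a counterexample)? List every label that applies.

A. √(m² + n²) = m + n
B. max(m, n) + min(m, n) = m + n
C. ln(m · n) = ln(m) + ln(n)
Evaluating each claim at the given values:
A. LHS = 5, RHS = 7 → fails here (LHS ≠ RHS)
B. LHS = 7, RHS = 7 → holds here (LHS = RHS)
C. LHS = ln(12) ≈ 2.485, RHS = ln(3) + ln(4) ≈ 2.485 → holds here (LHS = RHS)

Answer: A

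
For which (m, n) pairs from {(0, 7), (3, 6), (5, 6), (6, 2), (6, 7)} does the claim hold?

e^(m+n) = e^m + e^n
None

Testing each pair:
(0, 7): LHS = e^7 ≈ 1097, RHS = 1 + e^7 ≈ 1098 → fails
(3, 6): LHS = e^9 ≈ 8103, RHS = e^3 + e^6 ≈ 423.5 → fails
(5, 6): LHS = e^11 ≈ 59874.1, RHS = e^5 + e^6 ≈ 551.8 → fails
(6, 2): LHS = e^8 ≈ 2981, RHS = e^2 + e^6 ≈ 410.8 → fails
(6, 7): LHS = e^13 ≈ 442413.4, RHS = e^6 + e^7 ≈ 1500 → fails

No pair satisfies the claim.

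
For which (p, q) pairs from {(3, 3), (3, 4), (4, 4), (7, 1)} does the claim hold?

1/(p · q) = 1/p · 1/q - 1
None

Testing each pair:
(3, 3): LHS = 1/9, RHS = -8/9 → fails
(3, 4): LHS = 1/12, RHS = -11/12 → fails
(4, 4): LHS = 1/16, RHS = -15/16 → fails
(7, 1): LHS = 1/7, RHS = -6/7 → fails

No pair satisfies the claim.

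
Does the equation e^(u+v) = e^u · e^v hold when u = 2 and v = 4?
Holds

Substituting u = 2, v = 4:

LHS = e^(2+4) = e^6 ≈ 403.4
RHS = e^2 · e^4 = e^6 ≈ 403.4

LHS = RHS, so the equation holds at this point.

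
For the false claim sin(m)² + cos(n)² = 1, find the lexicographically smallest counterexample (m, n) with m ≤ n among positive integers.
At (1, 1): both sides equal 1, so it holds there.

Substituting (1, 2) into the claim:
LHS = sin(1)² + cos(2)² ≈ 0.8813
RHS = 1

Since LHS ≠ RHS, this pair disproves the claim, and no lexicographically smaller pair (m ≤ n, positive integers) does.

For instance (1, 7) is also a counterexample (LHS = cos(7)² + sin(1)² ≈ 1.276, RHS = 1), but it's lexicographically larger.

Answer: (m, n) = (1, 2)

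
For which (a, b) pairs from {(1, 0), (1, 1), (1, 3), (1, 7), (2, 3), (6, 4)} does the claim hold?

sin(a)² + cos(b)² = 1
(1, 1)

Testing each pair:
(1, 0): LHS = sin(1)² + 1 ≈ 1.708, RHS = 1 → fails
(1, 1): LHS = cos(1)² + sin(1)² = 1, RHS = 1 → holds
(1, 3): LHS = sin(1)² + cos(3)² ≈ 1.688, RHS = 1 → fails
(1, 7): LHS = cos(7)² + sin(1)² ≈ 1.276, RHS = 1 → fails
(2, 3): LHS = sin(2)² + cos(3)² ≈ 1.807, RHS = 1 → fails
(6, 4): LHS = sin(6)² + cos(4)² ≈ 0.5053, RHS = 1 → fails

1 of 6 pairs satisfies the claim.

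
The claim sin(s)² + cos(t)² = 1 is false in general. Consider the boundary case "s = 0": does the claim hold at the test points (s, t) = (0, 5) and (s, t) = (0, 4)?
At (0, 5): LHS = cos(5)² ≈ 0.08046 ≠ RHS = 1
At (0, 4): LHS = cos(4)² ≈ 0.4272 ≠ RHS = 1

Answer: No, fails at both test points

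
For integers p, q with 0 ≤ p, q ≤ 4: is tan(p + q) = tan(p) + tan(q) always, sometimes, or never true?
Sometimes true

It holds at (p, q) = (0, 3) (both sides equal tan(3) ≈ -0.1425), but fails at (p, q) = (4, 1) (LHS = tan(5) ≈ -3.381, RHS = tan(4) + tan(1) ≈ 2.715).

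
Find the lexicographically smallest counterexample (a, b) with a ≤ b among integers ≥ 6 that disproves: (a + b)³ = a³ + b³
(a, b) = (6, 6)

Substituting (6, 6) into the claim:
LHS = (6 + 6)³ = 1728
RHS = 6³ + 6³ = 432

Since LHS ≠ RHS, this pair disproves the claim, and no lexicographically smaller pair (a ≤ b, integers ≥ 6) does.

For instance (8, 13) is also a counterexample (LHS = 9261, RHS = 2709), but it's lexicographically larger.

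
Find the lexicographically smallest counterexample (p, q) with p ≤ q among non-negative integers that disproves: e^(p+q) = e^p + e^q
Substituting (0, 0) into the claim:
LHS = e^(0+0) = 1
RHS = e^0 + e^0 = 2

Since LHS ≠ RHS, this pair disproves the claim, and no lexicographically smaller pair (p ≤ q, non-negative integers) does.

For instance (3, 3) is also a counterexample (LHS = e^6 ≈ 403.4, RHS = 2·e^3 ≈ 40.17), but it's lexicographically larger.

Answer: (p, q) = (0, 0)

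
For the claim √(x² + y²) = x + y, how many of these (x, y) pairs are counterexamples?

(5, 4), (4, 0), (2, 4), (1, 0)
Testing each pair:
(5, 4): LHS = √(41) ≈ 6.403, RHS = 9 → counterexample
(4, 0): LHS = 4, RHS = 4 → satisfies claim
(2, 4): LHS = 2·√(5) ≈ 4.472, RHS = 6 → counterexample
(1, 0): LHS = 1, RHS = 1 → satisfies claim

That makes 2 counterexamples.

Answer: 2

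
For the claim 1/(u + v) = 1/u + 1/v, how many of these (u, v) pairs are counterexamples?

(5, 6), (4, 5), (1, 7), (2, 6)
Testing each pair:
(5, 6): LHS = 1/11, RHS = 11/30 → counterexample
(4, 5): LHS = 1/9, RHS = 9/20 → counterexample
(1, 7): LHS = 1/8, RHS = 8/7 → counterexample
(2, 6): LHS = 1/8, RHS = 2/3 → counterexample

That makes 4 counterexamples.

Answer: 4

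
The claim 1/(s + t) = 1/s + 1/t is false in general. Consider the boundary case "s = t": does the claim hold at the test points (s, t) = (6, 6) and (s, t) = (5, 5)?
At (6, 6): LHS = 1/12 ≠ RHS = 1/3
At (5, 5): LHS = 1/10 ≠ RHS = 2/5

Answer: No, fails at both test points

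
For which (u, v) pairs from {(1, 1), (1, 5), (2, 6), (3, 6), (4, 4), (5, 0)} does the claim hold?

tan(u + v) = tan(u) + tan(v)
(5, 0)

Testing each pair:
(1, 1): LHS = tan(2) ≈ -2.185, RHS = 2·tan(1) ≈ 3.115 → fails
(1, 5): LHS = tan(6) ≈ -0.291, RHS = tan(5) + tan(1) ≈ -1.823 → fails
(2, 6): LHS = tan(8) ≈ -6.8, RHS = tan(2) + tan(6) ≈ -2.476 → fails
(3, 6): LHS = tan(9) ≈ -0.4523, RHS = tan(6) + tan(3) ≈ -0.4336 → fails
(4, 4): LHS = tan(8) ≈ -6.8, RHS = 2·tan(4) ≈ 2.316 → fails
(5, 0): LHS = tan(5) ≈ -3.381, RHS = tan(5) ≈ -3.381 → holds

1 of 6 pairs satisfies the claim.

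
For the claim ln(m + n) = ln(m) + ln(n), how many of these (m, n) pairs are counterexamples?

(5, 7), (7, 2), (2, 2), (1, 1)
3

Testing each pair:
(5, 7): LHS = ln(12) ≈ 2.485, RHS = ln(5) + ln(7) ≈ 3.555 → counterexample
(7, 2): LHS = ln(9) ≈ 2.197, RHS = ln(2) + ln(7) ≈ 2.639 → counterexample
(2, 2): LHS = ln(4) ≈ 1.386, RHS = 2·ln(2) ≈ 1.386 → satisfies claim
(1, 1): LHS = ln(2) ≈ 0.6931, RHS = 0 → counterexample

That makes 3 counterexamples.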